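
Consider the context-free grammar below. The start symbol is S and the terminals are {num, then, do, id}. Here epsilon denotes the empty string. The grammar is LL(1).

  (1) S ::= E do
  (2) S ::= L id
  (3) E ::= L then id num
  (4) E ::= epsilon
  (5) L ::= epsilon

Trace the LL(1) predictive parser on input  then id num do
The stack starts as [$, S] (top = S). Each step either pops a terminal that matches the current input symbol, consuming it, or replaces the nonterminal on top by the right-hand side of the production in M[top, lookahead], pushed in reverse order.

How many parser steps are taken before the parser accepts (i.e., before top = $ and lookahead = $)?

7

step 1: stack=$ S  input=then id num do $  — expand S ::= E do
step 2: stack=$ do E  input=then id num do $  — expand E ::= L then id num
step 3: stack=$ do num id then L  input=then id num do $  — expand L ::= epsilon
step 4: stack=$ do num id then  input=then id num do $  — match then
step 5: stack=$ do num id  input=id num do $  — match id
step 6: stack=$ do num  input=num do $  — match num
step 7: stack=$ do  input=do $  — match do
Accept reached after 7 steps.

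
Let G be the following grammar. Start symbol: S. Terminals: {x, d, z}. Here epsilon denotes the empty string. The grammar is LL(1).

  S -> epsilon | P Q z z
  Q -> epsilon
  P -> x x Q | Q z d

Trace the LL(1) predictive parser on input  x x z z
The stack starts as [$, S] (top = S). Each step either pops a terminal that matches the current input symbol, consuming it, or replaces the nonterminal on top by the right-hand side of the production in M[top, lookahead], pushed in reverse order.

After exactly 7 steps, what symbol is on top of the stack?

z

     Stack          Input      Action
  1  $ S            x x z z $  expand S -> P Q z z
  2  $ z z Q P      x x z z $  expand P -> x x Q
  3  $ z z Q Q x x  x x z z $  match x
  4  $ z z Q Q x    x z z $    match x
  5  $ z z Q Q      z z $      expand Q -> epsilon
  6  $ z z Q        z z $      expand Q -> epsilon
  7  $ z z          z z $      match z
Stack after step 7: $ z (top = z).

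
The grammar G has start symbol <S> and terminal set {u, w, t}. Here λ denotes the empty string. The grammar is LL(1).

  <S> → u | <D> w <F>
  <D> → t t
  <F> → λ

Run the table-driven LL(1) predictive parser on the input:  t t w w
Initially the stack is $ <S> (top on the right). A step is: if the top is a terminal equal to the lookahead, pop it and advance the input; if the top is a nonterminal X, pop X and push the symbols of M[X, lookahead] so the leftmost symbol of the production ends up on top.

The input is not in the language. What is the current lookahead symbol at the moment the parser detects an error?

w

     Stack        Input      Action
  1  $ <S>        t t w w $  expand <S> → <D> w <F>
  2  $ <F> w <D>  t t w w $  expand <D> → t t
  3  $ <F> w t t  t t w w $  match t
  4  $ <F> w t    t w w $    match t
  5  $ <F> w      w w $      match w
  6  $ <F>        w $        error: M[<F>, w] is empty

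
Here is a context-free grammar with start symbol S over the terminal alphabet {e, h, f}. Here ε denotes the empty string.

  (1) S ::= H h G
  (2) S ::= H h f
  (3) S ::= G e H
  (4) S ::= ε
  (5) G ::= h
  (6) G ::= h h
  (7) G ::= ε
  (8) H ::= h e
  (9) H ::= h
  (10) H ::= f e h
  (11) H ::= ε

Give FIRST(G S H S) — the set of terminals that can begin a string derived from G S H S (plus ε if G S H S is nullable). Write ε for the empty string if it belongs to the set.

FIRST(G) = {ε, h}
FIRST(H) = {ε, f, h}
FIRST(S) = {ε, e, f, h}  (via H h G, H h f, G e H)
FIRST(G S H S): take FIRST of each symbol in turn, carrying on past any symbol whose FIRST contains ε; result {ε, e, f, h}.

{ε, e, f, h}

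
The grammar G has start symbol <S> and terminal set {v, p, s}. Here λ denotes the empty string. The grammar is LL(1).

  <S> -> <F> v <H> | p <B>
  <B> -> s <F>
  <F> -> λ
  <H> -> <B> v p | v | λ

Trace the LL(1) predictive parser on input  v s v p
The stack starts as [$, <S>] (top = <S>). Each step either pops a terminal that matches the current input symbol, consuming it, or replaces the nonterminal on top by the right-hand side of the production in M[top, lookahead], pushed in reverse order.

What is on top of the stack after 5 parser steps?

s

step 1: stack=$ <S>  input=v s v p $  — expand <S> -> <F> v <H>
step 2: stack=$ <H> v <F>  input=v s v p $  — expand <F> -> λ
step 3: stack=$ <H> v  input=v s v p $  — match v
step 4: stack=$ <H>  input=s v p $  — expand <H> -> <B> v p
step 5: stack=$ p v <B>  input=s v p $  — expand <B> -> s <F>
Stack after step 5: $ p v <F> s (top = s).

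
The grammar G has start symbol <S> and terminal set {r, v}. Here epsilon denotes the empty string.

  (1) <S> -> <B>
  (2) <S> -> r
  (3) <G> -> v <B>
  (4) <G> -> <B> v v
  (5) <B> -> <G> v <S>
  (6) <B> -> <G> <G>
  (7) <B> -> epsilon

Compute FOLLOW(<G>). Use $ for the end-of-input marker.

{$, v}

FIRST(<S>) = {epsilon, r, v}  (via <B>)
FIRST(<G>) = {v}  (via <B> v v)
FIRST(<B>) = {epsilon, v}  (via <G> v <S>, <G> <G>)
FOLLOW(<S>) includes $ since <S> is the start symbol.
FOLLOW(<S>): in <B>-><G> v <S>, the suffix after <S> is empty, so FOLLOW(<S>) ⊇ FOLLOW(<B>) = {$, v}. Thus FOLLOW(<S>) = {$, v}.
FOLLOW(<G>): in <B>-><G> v <S>, <G> is followed by v <S> with FIRST {v}; in <B>-><G> <G> (occurrence 1), <G> is followed by <G> with FIRST {v}; in <B>-><G> <G> (occurrence 2), the suffix after <G> is empty, so FOLLOW(<G>) ⊇ FOLLOW(<B>) = {$, v}. Thus FOLLOW(<G>) = {$, v}.
FOLLOW(<B>): in <S>-><B>, the suffix after <B> is empty, so FOLLOW(<B>) ⊇ FOLLOW(<S>) = {$, v}; in <G>->v <B>, the suffix after <B> is empty, so FOLLOW(<B>) ⊇ FOLLOW(<G>) = {$, v}; in <G>-><B> v v, <B> is followed by v v with FIRST {v}. Thus FOLLOW(<B>) = {$, v}.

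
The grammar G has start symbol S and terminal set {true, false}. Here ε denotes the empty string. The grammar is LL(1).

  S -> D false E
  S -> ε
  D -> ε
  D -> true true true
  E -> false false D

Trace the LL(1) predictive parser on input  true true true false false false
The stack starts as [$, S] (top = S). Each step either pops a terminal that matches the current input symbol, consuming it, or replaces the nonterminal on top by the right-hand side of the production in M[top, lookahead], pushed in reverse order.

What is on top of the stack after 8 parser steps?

     Stack                     Input                               Action
  1  $ S                       true true true false false false $  expand S -> D false E
  2  $ E false D               true true true false false false $  expand D -> true true true
  3  $ E false true true true  true true true false false false $  match true
  4  $ E false true true       true true false false false $       match true
  5  $ E false true            true false false false $            match true
  6  $ E false                 false false false $                 match false
  7  $ E                       false false $                       expand E -> false false D
  8  $ D false false           false false $                       match false
Stack after step 8: $ D false (top = false).

false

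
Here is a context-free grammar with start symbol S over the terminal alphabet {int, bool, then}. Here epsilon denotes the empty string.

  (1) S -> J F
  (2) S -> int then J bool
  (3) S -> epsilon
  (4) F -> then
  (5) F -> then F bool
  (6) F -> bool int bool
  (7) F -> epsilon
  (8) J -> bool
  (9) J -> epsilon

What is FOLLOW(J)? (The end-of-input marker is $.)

{$, bool, then}

FIRST(F): from F->then we get {then}; from F->then F bool we get {then}; from F->bool int bool we get {bool}; from F->epsilon we get {epsilon}. So FIRST(F) = {epsilon, bool, then}.
FIRST(J): from J->bool we get {bool}; from J->epsilon we get {epsilon}. So FIRST(J) = {epsilon, bool}.
FIRST(S): from S->J F we get {epsilon, bool, then}; from S->int then J bool we get {int}; from S->epsilon we get {epsilon}. So FIRST(S) = {epsilon, bool, int, then}.
FOLLOW(S) includes $ since S is the start symbol.
FOLLOW(S): S appears on no right-hand side. Thus FOLLOW(S) = {$}.
FOLLOW(F): in S->J F, the suffix after F is empty, so FOLLOW(F) ⊇ FOLLOW(S) = {$}; in F->then F bool, F is followed by bool with FIRST {bool}. Thus FOLLOW(F) = {$, bool}.
FOLLOW(J): in S->J F, J is followed by F with FIRST {epsilon, bool, then}; in S->J F, the suffix after J is nullable, so FOLLOW(J) ⊇ FOLLOW(S) = {$}; in S->int then J bool, J is followed by bool with FIRST {bool}. Thus FOLLOW(J) = {$, bool, then}.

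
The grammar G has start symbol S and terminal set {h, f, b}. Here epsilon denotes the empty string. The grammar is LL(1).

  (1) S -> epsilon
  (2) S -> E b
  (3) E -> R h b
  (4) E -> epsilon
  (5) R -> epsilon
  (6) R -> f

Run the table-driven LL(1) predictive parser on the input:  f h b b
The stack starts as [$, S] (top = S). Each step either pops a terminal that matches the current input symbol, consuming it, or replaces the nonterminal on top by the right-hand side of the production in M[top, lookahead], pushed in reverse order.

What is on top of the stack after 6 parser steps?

step 1: stack=$ S  input=f h b b $  — expand S -> E b
step 2: stack=$ b E  input=f h b b $  — expand E -> R h b
step 3: stack=$ b b h R  input=f h b b $  — expand R -> f
step 4: stack=$ b b h f  input=f h b b $  — match f
step 5: stack=$ b b h  input=h b b $  — match h
step 6: stack=$ b b  input=b b $  — match b
Stack after step 6: $ b (top = b).

b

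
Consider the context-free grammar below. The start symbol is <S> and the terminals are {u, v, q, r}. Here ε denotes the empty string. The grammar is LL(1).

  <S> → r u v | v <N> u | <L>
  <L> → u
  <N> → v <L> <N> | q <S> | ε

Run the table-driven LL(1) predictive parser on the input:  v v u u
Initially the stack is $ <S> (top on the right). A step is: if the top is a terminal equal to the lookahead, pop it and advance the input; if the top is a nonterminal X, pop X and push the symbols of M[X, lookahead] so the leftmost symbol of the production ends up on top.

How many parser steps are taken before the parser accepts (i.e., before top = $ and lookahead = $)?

     Stack          Input      Action
  1  $ <S>          v v u u $  expand <S> → v <N> u
  2  $ u <N> v      v v u u $  match v
  3  $ u <N>        v u u $    expand <N> → v <L> <N>
  4  $ u <N> <L> v  v u u $    match v
  5  $ u <N> <L>    u u $      expand <L> → u
  6  $ u <N> u      u u $      match u
  7  $ u <N>        u $        expand <N> → ε
  8  $ u            u $        match u
Accept reached after 8 steps.

8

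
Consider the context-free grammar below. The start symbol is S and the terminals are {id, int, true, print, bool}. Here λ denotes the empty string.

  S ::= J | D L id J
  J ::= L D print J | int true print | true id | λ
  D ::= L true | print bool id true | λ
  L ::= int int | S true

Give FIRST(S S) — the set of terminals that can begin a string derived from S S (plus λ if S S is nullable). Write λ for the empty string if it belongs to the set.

{λ, int, print, true}

FIRST(S) = {λ, int, print, true}  (via J, D L id J)
FIRST(L) = {int, print, true}  (via S true)
FIRST(J) = {λ, int, print, true}  (via L D print J)
FIRST(D) = {λ, int, print, true}  (via L true)
FIRST(S S): take FIRST of each symbol in turn, carrying on past any symbol whose FIRST contains λ; result {λ, int, print, true}.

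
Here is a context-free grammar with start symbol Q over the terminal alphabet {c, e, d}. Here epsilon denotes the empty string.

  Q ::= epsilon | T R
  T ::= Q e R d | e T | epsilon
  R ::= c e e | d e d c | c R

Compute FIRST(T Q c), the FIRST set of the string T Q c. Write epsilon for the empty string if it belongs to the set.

{c, d, e}

FIRST(R): from R::=c e e we get {c}; from R::=d e d c we get {d}; from R::=c R we get {c}. So FIRST(R) = {c, d}.
FIRST(Q): from Q::=epsilon we get {epsilon}; from Q::=T R we get {c, d, e}. So FIRST(Q) = {epsilon, c, d, e}.
FIRST(T): from T::=Q e R d we get {c, d, e}; from T::=e T we get {e}; from T::=epsilon we get {epsilon}. So FIRST(T) = {epsilon, c, d, e}.
FIRST(T Q c): take FIRST of each symbol in turn, carrying on past any symbol whose FIRST contains epsilon; result {c, d, e}.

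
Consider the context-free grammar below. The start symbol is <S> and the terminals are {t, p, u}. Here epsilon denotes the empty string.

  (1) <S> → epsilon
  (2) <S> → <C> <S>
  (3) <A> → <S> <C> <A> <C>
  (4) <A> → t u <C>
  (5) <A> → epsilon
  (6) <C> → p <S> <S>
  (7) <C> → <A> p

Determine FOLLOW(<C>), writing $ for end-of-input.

FIRST(<S>) = {epsilon, p, t}  (via <C> <S>)
FIRST(<A>) = {epsilon, p, t}  (via <S> <C> <A> <C>)
FIRST(<C>) = {p, t}  (via <A> p)
FOLLOW(<S>) includes $ since <S> is the start symbol.
FOLLOW(<A>): in <A>→<S> <C> <A> <C>, <A> is followed by <C> with FIRST {p, t}; in <C>→<A> p, <A> is followed by p with FIRST {p}. Thus FOLLOW(<A>) = {p, t}.
FOLLOW(<S>): in <S>→<C> <S>, the suffix after <S> is empty (adds nothing new); in <A>→<S> <C> <A> <C>, <S> is followed by <C> <A> <C> with FIRST {p, t}; in <C>→p <S> <S> (occurrence 1), <S> is followed by <S> with FIRST {epsilon, p, t}; in <C>→p <S> <S> (occurrence 1), the suffix after <S> is nullable, so FOLLOW(<S>) ⊇ FOLLOW(<C>) = {$, p, t}; in <C>→p <S> <S> (occurrence 2), the suffix after <S> is empty, so FOLLOW(<S>) ⊇ FOLLOW(<C>) = {$, p, t}. Thus FOLLOW(<S>) = {$, p, t}.
FOLLOW(<C>): in <S>→<C> <S>, <C> is followed by <S> with FIRST {epsilon, p, t}; in <S>→<C> <S>, the suffix after <C> is nullable, so FOLLOW(<C>) ⊇ FOLLOW(<S>) = {$, p, t}; in <A>→<S> <C> <A> <C> (occurrence 1), <C> is followed by <A> <C> with FIRST {p, t}; in <A>→<S> <C> <A> <C> (occurrence 2), the suffix after <C> is empty, so FOLLOW(<C>) ⊇ FOLLOW(<A>) = {p, t}; in <A>→t u <C>, the suffix after <C> is empty, so FOLLOW(<C>) ⊇ FOLLOW(<A>) = {p, t}. Thus FOLLOW(<C>) = {$, p, t}.

{$, p, t}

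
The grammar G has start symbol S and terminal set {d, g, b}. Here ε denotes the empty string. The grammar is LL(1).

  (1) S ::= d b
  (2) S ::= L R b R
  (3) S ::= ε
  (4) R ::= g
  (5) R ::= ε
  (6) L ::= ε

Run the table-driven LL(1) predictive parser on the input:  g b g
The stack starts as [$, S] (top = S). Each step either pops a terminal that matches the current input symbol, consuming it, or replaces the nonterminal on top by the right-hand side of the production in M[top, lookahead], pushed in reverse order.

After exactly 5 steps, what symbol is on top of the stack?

     Stack      Input    Action
  1  $ S        g b g $  expand S ::= L R b R
  2  $ R b R L  g b g $  expand L ::= ε
  3  $ R b R    g b g $  expand R ::= g
  4  $ R b g    g b g $  match g
  5  $ R b      b g $    match b
Stack after step 5: $ R (top = R).

R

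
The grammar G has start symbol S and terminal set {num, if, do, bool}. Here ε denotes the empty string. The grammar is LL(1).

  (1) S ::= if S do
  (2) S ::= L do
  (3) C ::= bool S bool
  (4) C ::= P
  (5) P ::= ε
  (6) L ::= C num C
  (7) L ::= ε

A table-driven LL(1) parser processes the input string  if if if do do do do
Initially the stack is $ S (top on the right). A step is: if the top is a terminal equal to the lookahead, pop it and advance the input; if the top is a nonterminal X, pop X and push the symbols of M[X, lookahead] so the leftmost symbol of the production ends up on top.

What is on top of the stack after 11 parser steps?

      Stack            Input                   Action
   1  $ S              if if if do do do do $  expand S ::= if S do
   2  $ do S if        if if if do do do do $  match if
   3  $ do S           if if do do do do $     expand S ::= if S do
   4  $ do do S if     if if do do do do $     match if
   5  $ do do S        if do do do do $        expand S ::= if S do
   6  $ do do do S if  if do do do do $        match if
   7  $ do do do S     do do do do $           expand S ::= L do
   8  $ do do do do L  do do do do $           expand L ::= ε
   9  $ do do do do    do do do do $           match do
  10  $ do do do       do do do $              match do
  11  $ do do          do do $                 match do
Stack after step 11: $ do (top = do).

do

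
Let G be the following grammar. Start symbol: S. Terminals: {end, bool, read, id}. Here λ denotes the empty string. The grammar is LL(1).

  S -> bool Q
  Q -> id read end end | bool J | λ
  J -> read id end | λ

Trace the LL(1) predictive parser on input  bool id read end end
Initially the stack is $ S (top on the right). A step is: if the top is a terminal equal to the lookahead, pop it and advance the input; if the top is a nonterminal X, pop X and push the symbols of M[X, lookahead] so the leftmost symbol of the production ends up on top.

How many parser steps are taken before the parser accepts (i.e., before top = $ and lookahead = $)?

step 1: stack=$ S  input=bool id read end end $  — expand S -> bool Q
step 2: stack=$ Q bool  input=bool id read end end $  — match bool
step 3: stack=$ Q  input=id read end end $  — expand Q -> id read end end
step 4: stack=$ end end read id  input=id read end end $  — match id
step 5: stack=$ end end read  input=read end end $  — match read
step 6: stack=$ end end  input=end end $  — match end
step 7: stack=$ end  input=end $  — match end
Accept reached after 7 steps.

7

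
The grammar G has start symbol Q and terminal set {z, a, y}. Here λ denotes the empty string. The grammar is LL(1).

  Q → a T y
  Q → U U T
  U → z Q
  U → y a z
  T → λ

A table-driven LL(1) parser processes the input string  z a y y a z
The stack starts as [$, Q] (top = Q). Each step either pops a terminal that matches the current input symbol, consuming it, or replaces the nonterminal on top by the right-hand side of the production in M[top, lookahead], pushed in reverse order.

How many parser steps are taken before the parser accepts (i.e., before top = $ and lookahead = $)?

12

      Stack        Input          Action
   1  $ Q          z a y y a z $  expand Q → U U T
   2  $ T U U      z a y y a z $  expand U → z Q
   3  $ T U Q z    z a y y a z $  match z
   4  $ T U Q      a y y a z $    expand Q → a T y
   5  $ T U y T a  a y y a z $    match a
   6  $ T U y T    y y a z $      expand T → λ
   7  $ T U y      y y a z $      match y
   8  $ T U        y a z $        expand U → y a z
   9  $ T z a y    y a z $        match y
  10  $ T z a      a z $          match a
  11  $ T z        z $            match z
  12  $ T          $              expand T → λ
Accept reached after 12 steps.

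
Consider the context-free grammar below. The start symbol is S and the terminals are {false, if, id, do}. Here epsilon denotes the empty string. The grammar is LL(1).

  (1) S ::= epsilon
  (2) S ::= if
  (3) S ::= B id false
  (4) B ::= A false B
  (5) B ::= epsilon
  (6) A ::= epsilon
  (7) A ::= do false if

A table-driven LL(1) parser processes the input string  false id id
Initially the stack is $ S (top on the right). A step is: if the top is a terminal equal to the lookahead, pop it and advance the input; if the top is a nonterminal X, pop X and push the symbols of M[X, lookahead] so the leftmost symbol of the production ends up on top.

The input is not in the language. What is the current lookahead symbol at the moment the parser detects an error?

id

     Stack                 Input          Action
  1  $ S                   false id id $  expand S ::= B id false
  2  $ false id B          false id id $  expand B ::= A false B
  3  $ false id B false A  false id id $  expand A ::= epsilon
  4  $ false id B false    false id id $  match false
  5  $ false id B          id id $        expand B ::= epsilon
  6  $ false id            id id $        match id
  7  $ false               id $           error: top is terminal false but lookahead is id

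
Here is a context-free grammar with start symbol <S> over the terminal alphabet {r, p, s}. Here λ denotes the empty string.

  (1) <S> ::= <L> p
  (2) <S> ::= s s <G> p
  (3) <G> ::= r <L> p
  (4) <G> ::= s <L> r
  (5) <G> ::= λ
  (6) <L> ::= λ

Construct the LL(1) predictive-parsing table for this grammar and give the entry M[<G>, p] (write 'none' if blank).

FIRST(<G>): from <G>::=r <L> p we get {r}; from <G>::=s <L> r we get {s}; from <G>::=λ we get {λ}. So FIRST(<G>) = {λ, r, s}.
FIRST(<L>): from <L>::=λ we get {λ}. So FIRST(<L>) = {λ}.
FIRST(<S>): from <S>::=<L> p we get {p}; from <S>::=s s <G> p we get {s}. So FIRST(<S>) = {p, s}.
FOLLOW(<S>) includes $ since <S> is the start symbol.
FOLLOW(<G>): in <S>::=s s <G> p, <G> is followed by p with FIRST {p}. Thus FOLLOW(<G>) = {p}.
For <G> ::= r <L> p: FIRST(r <L> p) = {r}, so it goes in M[<G>, t] for t ∈ {r}.
For <G> ::= s <L> r: FIRST(s <L> r) = {s}, so it goes in M[<G>, t] for t ∈ {s}.
For <G> ::= λ: FIRST(λ) = {λ}, so it goes in M[<G>, t] for t ∈ {}; since λ ∈ FIRST, also for every t ∈ FOLLOW(<G>) = {p}.

<G> ::= λ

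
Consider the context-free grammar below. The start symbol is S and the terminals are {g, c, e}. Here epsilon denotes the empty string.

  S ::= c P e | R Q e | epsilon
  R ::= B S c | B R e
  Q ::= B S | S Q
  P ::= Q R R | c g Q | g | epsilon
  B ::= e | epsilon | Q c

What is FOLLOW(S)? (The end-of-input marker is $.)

FIRST(S) = {epsilon, c, e}  (via R Q e)
FIRST(R) = {c, e}  (via B S c, B R e)
FIRST(Q) = {epsilon, c, e}  (via B S, S Q)
FIRST(P) = {epsilon, c, e, g}  (via Q R R)
FIRST(B) = {epsilon, c, e}  (via Q c)
FOLLOW(S) includes $ since S is the start symbol.
FOLLOW(P): in S::=c P e, P is followed by e with FIRST {e}. Thus FOLLOW(P) = {e}.
FOLLOW(R): in S::=R Q e, R is followed by Q e with FIRST {c, e}; in R::=B R e, R is followed by e with FIRST {e}; in P::=Q R R (occurrence 1), R is followed by R with FIRST {c, e}; in P::=Q R R (occurrence 2), the suffix after R is empty, so FOLLOW(R) ⊇ FOLLOW(P) = {e}. Thus FOLLOW(R) = {c, e}.
FOLLOW(Q): in S::=R Q e, Q is followed by e with FIRST {e}; in Q::=S Q, the suffix after Q is empty (adds nothing new); in P::=Q R R, Q is followed by R R with FIRST {c, e}; in P::=c g Q, the suffix after Q is empty, so FOLLOW(Q) ⊇ FOLLOW(P) = {e}; in B::=Q c, Q is followed by c with FIRST {c}. Thus FOLLOW(Q) = {c, e}.
FOLLOW(S): in R::=B S c, S is followed by c with FIRST {c}; in Q::=B S, the suffix after S is empty, so FOLLOW(S) ⊇ FOLLOW(Q) = {c, e}; in Q::=S Q, S is followed by Q with FIRST {epsilon, c, e}; in Q::=S Q, the suffix after S is nullable, so FOLLOW(S) ⊇ FOLLOW(Q) = {c, e}. Thus FOLLOW(S) = {$, c, e}.
FOLLOW(B): in R::=B S c, B is followed by S c with FIRST {c, e}; in R::=B R e, B is followed by R e with FIRST {c, e}; in Q::=B S, B is followed by S with FIRST {epsilon, c, e}; in Q::=B S, the suffix after B is nullable, so FOLLOW(B) ⊇ FOLLOW(Q) = {c, e}. Thus FOLLOW(B) = {c, e}.

{$, c, e}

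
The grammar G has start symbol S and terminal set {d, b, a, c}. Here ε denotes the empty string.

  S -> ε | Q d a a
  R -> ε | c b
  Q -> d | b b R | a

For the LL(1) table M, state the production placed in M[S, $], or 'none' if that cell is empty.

FIRST(R) = {ε, c}
FIRST(Q) = {a, b, d}
FIRST(S) = {ε, a, b, d}  (via Q d a a)
FOLLOW(S) includes $ since S is the start symbol.
FOLLOW(S): S appears on no right-hand side. Thus FOLLOW(S) = {$}.
For S -> ε: FIRST(ε) = {ε}, so it goes in M[S, t] for t ∈ {}; since ε ∈ FIRST, also for every t ∈ FOLLOW(S) = {$}.
For S -> Q d a a: FIRST(Q d a a) = {a, b, d}, so it goes in M[S, t] for t ∈ {a, b, d}.

S -> ε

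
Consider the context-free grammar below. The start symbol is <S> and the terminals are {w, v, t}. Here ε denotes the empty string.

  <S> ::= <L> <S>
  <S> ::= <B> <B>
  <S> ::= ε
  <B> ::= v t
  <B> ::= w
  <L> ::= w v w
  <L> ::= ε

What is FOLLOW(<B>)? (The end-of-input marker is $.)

{$, v, w}

FIRST(<B>) = {v, w}
FIRST(<L>) = {ε, w}
FIRST(<S>) = {ε, v, w}  (via <L> <S>, <B> <B>)
FOLLOW(<S>) includes $ since <S> is the start symbol.
FOLLOW(<S>): in <S>::=<L> <S>, the suffix after <S> is empty (adds nothing new). Thus FOLLOW(<S>) = {$}.
FOLLOW(<B>): in <S>::=<B> <B> (occurrence 1), <B> is followed by <B> with FIRST {v, w}; in <S>::=<B> <B> (occurrence 2), the suffix after <B> is empty, so FOLLOW(<B>) ⊇ FOLLOW(<S>) = {$}. Thus FOLLOW(<B>) = {$, v, w}.
FOLLOW(<L>): in <S>::=<L> <S>, <L> is followed by <S> with FIRST {ε, v, w}; in <S>::=<L> <S>, the suffix after <L> is nullable, so FOLLOW(<L>) ⊇ FOLLOW(<S>) = {$}. Thus FOLLOW(<L>) = {$, v, w}.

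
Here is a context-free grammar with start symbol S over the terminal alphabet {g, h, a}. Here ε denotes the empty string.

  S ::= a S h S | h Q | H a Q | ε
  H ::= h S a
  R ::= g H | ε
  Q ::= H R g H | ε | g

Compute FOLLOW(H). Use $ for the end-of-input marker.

FIRST(H): from H::=h S a we get {h}. So FIRST(H) = {h}.
FIRST(R): from R::=g H we get {g}; from R::=ε we get {ε}. So FIRST(R) = {ε, g}.
FIRST(S): from S::=a S h S we get {a}; from S::=h Q we get {h}; from S::=H a Q we get {h}; from S::=ε we get {ε}. So FIRST(S) = {ε, a, h}.
FIRST(Q): from Q::=H R g H we get {h}; from Q::=ε we get {ε}; from Q::=g we get {g}. So FIRST(Q) = {ε, g, h}.
FOLLOW(S) includes $ since S is the start symbol.
FOLLOW(S): in S::=a S h S (occurrence 1), S is followed by h S with FIRST {h}; in S::=a S h S (occurrence 2), the suffix after S is empty (adds nothing new); in H::=h S a, S is followed by a with FIRST {a}. Thus FOLLOW(S) = {$, a, h}.
FOLLOW(R): in Q::=H R g H, R is followed by g H with FIRST {g}. Thus FOLLOW(R) = {g}.
FOLLOW(Q): in S::=h Q, the suffix after Q is empty, so FOLLOW(Q) ⊇ FOLLOW(S) = {$, a, h}; in S::=H a Q, the suffix after Q is empty, so FOLLOW(Q) ⊇ FOLLOW(S) = {$, a, h}. Thus FOLLOW(Q) = {$, a, h}.
FOLLOW(H): in S::=H a Q, H is followed by a Q with FIRST {a}; in R::=g H, the suffix after H is empty, so FOLLOW(H) ⊇ FOLLOW(R) = {g}; in Q::=H R g H (occurrence 1), H is followed by R g H with FIRST {g}; in Q::=H R g H (occurrence 2), the suffix after H is empty, so FOLLOW(H) ⊇ FOLLOW(Q) = {$, a, h}. Thus FOLLOW(H) = {$, a, g, h}.

{$, a, g, h}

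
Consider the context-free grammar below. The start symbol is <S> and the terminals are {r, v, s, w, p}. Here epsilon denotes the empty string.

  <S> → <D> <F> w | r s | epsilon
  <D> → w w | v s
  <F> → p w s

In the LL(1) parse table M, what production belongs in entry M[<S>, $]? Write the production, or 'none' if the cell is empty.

<S> → epsilon

FIRST(<D>): from <D>→w w we get {w}; from <D>→v s we get {v}. So FIRST(<D>) = {v, w}.
FIRST(<F>): from <F>→p w s we get {p}. So FIRST(<F>) = {p}.
FIRST(<S>): from <S>→<D> <F> w we get {v, w}; from <S>→r s we get {r}; from <S>→epsilon we get {epsilon}. So FIRST(<S>) = {epsilon, r, v, w}.
FOLLOW(<S>) includes $ since <S> is the start symbol.
FOLLOW(<S>): <S> appears on no right-hand side. Thus FOLLOW(<S>) = {$}.
For <S> → <D> <F> w: FIRST(<D> <F> w) = {v, w}, so it goes in M[<S>, t] for t ∈ {v, w}.
For <S> → r s: FIRST(r s) = {r}, so it goes in M[<S>, t] for t ∈ {r}.
For <S> → epsilon: FIRST(epsilon) = {epsilon}, so it goes in M[<S>, t] for t ∈ {}; since epsilon ∈ FIRST, also for every t ∈ FOLLOW(<S>) = {$}.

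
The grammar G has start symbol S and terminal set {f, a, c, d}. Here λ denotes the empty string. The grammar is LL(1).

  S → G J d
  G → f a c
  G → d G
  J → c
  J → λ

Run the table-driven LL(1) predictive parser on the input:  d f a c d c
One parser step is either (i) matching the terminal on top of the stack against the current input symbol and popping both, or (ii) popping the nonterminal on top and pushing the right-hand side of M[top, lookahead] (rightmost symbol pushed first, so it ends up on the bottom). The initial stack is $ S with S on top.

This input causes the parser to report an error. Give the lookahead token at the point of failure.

step 1: stack=$ S  input=d f a c d c $  — expand S → G J d
step 2: stack=$ d J G  input=d f a c d c $  — expand G → d G
step 3: stack=$ d J G d  input=d f a c d c $  — match d
step 4: stack=$ d J G  input=f a c d c $  — expand G → f a c
step 5: stack=$ d J c a f  input=f a c d c $  — match f
step 6: stack=$ d J c a  input=a c d c $  — match a
step 7: stack=$ d J c  input=c d c $  — match c
step 8: stack=$ d J  input=d c $  — expand J → λ
step 9: stack=$ d  input=d c $  — match d
step 10: stack=$  input=c $  — error: stack empty but input remains

c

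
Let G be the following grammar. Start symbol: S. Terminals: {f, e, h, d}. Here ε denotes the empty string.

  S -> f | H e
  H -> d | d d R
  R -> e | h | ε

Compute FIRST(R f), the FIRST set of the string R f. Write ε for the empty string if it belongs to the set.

{e, f, h}

FIRST(H) = {d}
FIRST(R) = {ε, e, h}
FIRST(S) = {d, f}  (via H e)
FIRST(R f): take FIRST of each symbol in turn, carrying on past any symbol whose FIRST contains ε; result {e, f, h}.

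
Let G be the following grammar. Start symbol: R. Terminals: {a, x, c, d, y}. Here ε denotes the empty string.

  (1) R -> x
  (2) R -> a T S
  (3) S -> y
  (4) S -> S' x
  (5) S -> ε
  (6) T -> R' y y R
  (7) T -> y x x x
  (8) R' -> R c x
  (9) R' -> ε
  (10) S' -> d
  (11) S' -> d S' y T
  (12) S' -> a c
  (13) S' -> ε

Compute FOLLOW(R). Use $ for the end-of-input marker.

{$, a, c, d, x, y}

FIRST(R): from R->x we get {x}; from R->a T S we get {a}. So FIRST(R) = {a, x}.
FIRST(S'): from S'->d we get {d}; from S'->d S' y T we get {d}; from S'->a c we get {a}; from S'->ε we get {ε}. So FIRST(S') = {ε, a, d}.
FIRST(S): from S->y we get {y}; from S->S' x we get {a, d, x}; from S->ε we get {ε}. So FIRST(S) = {ε, a, d, x, y}.
FIRST(R'): from R'->R c x we get {a, x}; from R'->ε we get {ε}. So FIRST(R') = {ε, a, x}.
FIRST(T): from T->R' y y R we get {a, x, y}; from T->y x x x we get {y}. So FIRST(T) = {a, x, y}.
FOLLOW(R) includes $ since R is the start symbol.
FOLLOW(R'): in T->R' y y R, R' is followed by y y R with FIRST {y}. Thus FOLLOW(R') = {y}.
FOLLOW(S'): in S->S' x, S' is followed by x with FIRST {x}; in S'->d S' y T, S' is followed by y T with FIRST {y}. Thus FOLLOW(S') = {x, y}.
FOLLOW(R): in T->R' y y R, the suffix after R is empty, so FOLLOW(R) ⊇ FOLLOW(T) = {$, a, c, d, x, y}; in R'->R c x, R is followed by c x with FIRST {c}. Thus FOLLOW(R) = {$, a, c, d, x, y}.
FOLLOW(S): in R->a T S, the suffix after S is empty, so FOLLOW(S) ⊇ FOLLOW(R) = {$, a, c, d, x, y}. Thus FOLLOW(S) = {$, a, c, d, x, y}.
FOLLOW(T): in R->a T S, T is followed by S with FIRST {ε, a, d, x, y}; in R->a T S, the suffix after T is nullable, so FOLLOW(T) ⊇ FOLLOW(R) = {$, a, c, d, x, y}; in S'->d S' y T, the suffix after T is empty, so FOLLOW(T) ⊇ FOLLOW(S') = {x, y}. Thus FOLLOW(T) = {$, a, c, d, x, y}.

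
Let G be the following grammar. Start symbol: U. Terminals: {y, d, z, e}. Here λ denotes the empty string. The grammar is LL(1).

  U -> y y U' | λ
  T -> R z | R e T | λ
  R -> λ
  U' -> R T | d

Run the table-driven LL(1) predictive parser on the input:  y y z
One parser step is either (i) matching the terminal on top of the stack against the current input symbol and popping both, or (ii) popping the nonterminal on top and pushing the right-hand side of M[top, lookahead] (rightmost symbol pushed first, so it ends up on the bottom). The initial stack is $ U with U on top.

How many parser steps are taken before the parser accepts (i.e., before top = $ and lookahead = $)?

8

step 1: stack=$ U  input=y y z $  — expand U -> y y U'
step 2: stack=$ U' y y  input=y y z $  — match y
step 3: stack=$ U' y  input=y z $  — match y
step 4: stack=$ U'  input=z $  — expand U' -> R T
step 5: stack=$ T R  input=z $  — expand R -> λ
step 6: stack=$ T  input=z $  — expand T -> R z
step 7: stack=$ z R  input=z $  — expand R -> λ
step 8: stack=$ z  input=z $  — match z
Accept reached after 8 steps.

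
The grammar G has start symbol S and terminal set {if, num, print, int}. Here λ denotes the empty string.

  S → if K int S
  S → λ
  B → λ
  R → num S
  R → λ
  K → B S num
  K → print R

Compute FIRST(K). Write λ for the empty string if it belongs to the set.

{if, num, print}

FIRST(S): from S→if K int S we get {if}; from S→λ we get {λ}. So FIRST(S) = {λ, if}.
FIRST(B): from B→λ we get {λ}. So FIRST(B) = {λ}.
FIRST(R): from R→num S we get {num}; from R→λ we get {λ}. So FIRST(R) = {λ, num}.
FIRST(K): from K→B S num we get {if, num}; from K→print R we get {print}. So FIRST(K) = {if, num, print}.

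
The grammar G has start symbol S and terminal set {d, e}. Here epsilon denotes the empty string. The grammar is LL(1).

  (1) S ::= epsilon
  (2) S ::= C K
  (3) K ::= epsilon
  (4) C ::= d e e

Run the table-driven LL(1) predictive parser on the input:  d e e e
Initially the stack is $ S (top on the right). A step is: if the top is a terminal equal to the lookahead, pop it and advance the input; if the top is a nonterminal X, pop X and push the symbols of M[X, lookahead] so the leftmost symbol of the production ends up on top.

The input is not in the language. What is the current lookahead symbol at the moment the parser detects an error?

step 1: stack=$ S  input=d e e e $  — expand S ::= C K
step 2: stack=$ K C  input=d e e e $  — expand C ::= d e e
step 3: stack=$ K e e d  input=d e e e $  — match d
step 4: stack=$ K e e  input=e e e $  — match e
step 5: stack=$ K e  input=e e $  — match e
step 6: stack=$ K  input=e $  — error: M[K, e] is empty

e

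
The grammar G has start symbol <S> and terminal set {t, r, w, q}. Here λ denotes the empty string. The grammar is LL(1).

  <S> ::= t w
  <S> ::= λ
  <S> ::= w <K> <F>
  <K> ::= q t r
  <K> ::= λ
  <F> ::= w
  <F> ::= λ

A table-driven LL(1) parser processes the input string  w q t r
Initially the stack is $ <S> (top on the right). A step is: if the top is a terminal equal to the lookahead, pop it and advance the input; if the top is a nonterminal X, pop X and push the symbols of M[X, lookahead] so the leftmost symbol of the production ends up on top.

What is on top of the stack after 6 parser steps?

<F>

step 1: stack=$ <S>  input=w q t r $  — expand <S> ::= w <K> <F>
step 2: stack=$ <F> <K> w  input=w q t r $  — match w
step 3: stack=$ <F> <K>  input=q t r $  — expand <K> ::= q t r
step 4: stack=$ <F> r t q  input=q t r $  — match q
step 5: stack=$ <F> r t  input=t r $  — match t
step 6: stack=$ <F> r  input=r $  — match r
Stack after step 6: $ <F> (top = <F>).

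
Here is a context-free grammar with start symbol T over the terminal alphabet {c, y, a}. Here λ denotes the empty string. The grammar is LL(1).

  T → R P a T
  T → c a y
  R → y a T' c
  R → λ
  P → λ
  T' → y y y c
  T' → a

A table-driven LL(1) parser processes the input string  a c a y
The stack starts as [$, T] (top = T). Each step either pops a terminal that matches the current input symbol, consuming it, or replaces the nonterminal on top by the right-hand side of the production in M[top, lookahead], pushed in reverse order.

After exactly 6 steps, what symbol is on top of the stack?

step 1: stack=$ T  input=a c a y $  — expand T → R P a T
step 2: stack=$ T a P R  input=a c a y $  — expand R → λ
step 3: stack=$ T a P  input=a c a y $  — expand P → λ
step 4: stack=$ T a  input=a c a y $  — match a
step 5: stack=$ T  input=c a y $  — expand T → c a y
step 6: stack=$ y a c  input=c a y $  — match c
Stack after step 6: $ y a (top = a).

a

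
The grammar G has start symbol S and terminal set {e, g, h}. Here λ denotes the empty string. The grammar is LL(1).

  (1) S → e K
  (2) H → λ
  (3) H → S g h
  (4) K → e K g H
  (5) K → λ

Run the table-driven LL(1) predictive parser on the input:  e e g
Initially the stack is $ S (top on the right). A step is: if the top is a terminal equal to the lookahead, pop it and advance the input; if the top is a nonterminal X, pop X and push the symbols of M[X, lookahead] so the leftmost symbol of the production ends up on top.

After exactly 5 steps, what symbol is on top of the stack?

g

     Stack      Input    Action
  1  $ S        e e g $  expand S → e K
  2  $ K e      e e g $  match e
  3  $ K        e g $    expand K → e K g H
  4  $ H g K e  e g $    match e
  5  $ H g K    g $      expand K → λ
Stack after step 5: $ H g (top = g).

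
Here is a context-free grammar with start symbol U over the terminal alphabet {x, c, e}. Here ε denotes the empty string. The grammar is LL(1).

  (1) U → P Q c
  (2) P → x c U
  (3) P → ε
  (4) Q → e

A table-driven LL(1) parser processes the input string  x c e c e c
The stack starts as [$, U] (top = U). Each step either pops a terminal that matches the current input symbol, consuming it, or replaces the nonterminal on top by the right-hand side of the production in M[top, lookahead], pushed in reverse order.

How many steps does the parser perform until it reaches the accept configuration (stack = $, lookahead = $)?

step 1: stack=$ U  input=x c e c e c $  — expand U → P Q c
step 2: stack=$ c Q P  input=x c e c e c $  — expand P → x c U
step 3: stack=$ c Q U c x  input=x c e c e c $  — match x
step 4: stack=$ c Q U c  input=c e c e c $  — match c
step 5: stack=$ c Q U  input=e c e c $  — expand U → P Q c
step 6: stack=$ c Q c Q P  input=e c e c $  — expand P → ε
step 7: stack=$ c Q c Q  input=e c e c $  — expand Q → e
step 8: stack=$ c Q c e  input=e c e c $  — match e
step 9: stack=$ c Q c  input=c e c $  — match c
step 10: stack=$ c Q  input=e c $  — expand Q → e
step 11: stack=$ c e  input=e c $  — match e
step 12: stack=$ c  input=c $  — match c
Accept reached after 12 steps.

12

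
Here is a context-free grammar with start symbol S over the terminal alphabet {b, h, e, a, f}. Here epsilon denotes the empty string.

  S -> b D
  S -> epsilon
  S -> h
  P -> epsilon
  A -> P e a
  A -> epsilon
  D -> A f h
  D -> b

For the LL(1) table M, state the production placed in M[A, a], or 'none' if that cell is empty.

none

FIRST(S) = {epsilon, b, h}
FIRST(P) = {epsilon}
FIRST(A) = {epsilon, e}  (via P e a)
FIRST(D) = {b, e, f}  (via A f h)
FOLLOW(S) includes $ since S is the start symbol.
FOLLOW(A): in D->A f h, A is followed by f h with FIRST {f}. Thus FOLLOW(A) = {f}.
For A -> P e a: FIRST(P e a) = {e}, so it goes in M[A, t] for t ∈ {e}.
For A -> epsilon: FIRST(epsilon) = {epsilon}, so it goes in M[A, t] for t ∈ {}; since epsilon ∈ FIRST, also for every t ∈ FOLLOW(A) = {f}.
None of these place a production in M[A, a].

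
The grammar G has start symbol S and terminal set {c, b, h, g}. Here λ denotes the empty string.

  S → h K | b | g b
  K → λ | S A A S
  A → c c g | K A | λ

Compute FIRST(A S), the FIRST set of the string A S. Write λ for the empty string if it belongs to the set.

FIRST(S): from S→h K we get {h}; from S→b we get {b}; from S→g b we get {g}. So FIRST(S) = {b, g, h}.
FIRST(K): from K→λ we get {λ}; from K→S A A S we get {b, g, h}. So FIRST(K) = {λ, b, g, h}.
FIRST(A): from A→c c g we get {c}; from A→K A we get {λ, b, c, g, h}; from A→λ we get {λ}. So FIRST(A) = {λ, b, c, g, h}.
FIRST(A S): take FIRST of each symbol in turn, carrying on past any symbol whose FIRST contains λ; result {b, c, g, h}.

{b, c, g, h}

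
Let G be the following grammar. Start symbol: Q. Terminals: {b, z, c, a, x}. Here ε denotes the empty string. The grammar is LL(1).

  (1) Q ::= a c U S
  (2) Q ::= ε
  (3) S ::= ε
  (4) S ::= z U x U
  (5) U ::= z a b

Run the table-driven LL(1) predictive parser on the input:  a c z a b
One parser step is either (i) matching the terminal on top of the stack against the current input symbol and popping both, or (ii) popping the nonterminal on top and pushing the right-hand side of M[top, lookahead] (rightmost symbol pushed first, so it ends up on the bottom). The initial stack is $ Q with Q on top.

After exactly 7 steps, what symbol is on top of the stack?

step 1: stack=$ Q  input=a c z a b $  — expand Q ::= a c U S
step 2: stack=$ S U c a  input=a c z a b $  — match a
step 3: stack=$ S U c  input=c z a b $  — match c
step 4: stack=$ S U  input=z a b $  — expand U ::= z a b
step 5: stack=$ S b a z  input=z a b $  — match z
step 6: stack=$ S b a  input=a b $  — match a
step 7: stack=$ S b  input=b $  — match b
Stack after step 7: $ S (top = S).

S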